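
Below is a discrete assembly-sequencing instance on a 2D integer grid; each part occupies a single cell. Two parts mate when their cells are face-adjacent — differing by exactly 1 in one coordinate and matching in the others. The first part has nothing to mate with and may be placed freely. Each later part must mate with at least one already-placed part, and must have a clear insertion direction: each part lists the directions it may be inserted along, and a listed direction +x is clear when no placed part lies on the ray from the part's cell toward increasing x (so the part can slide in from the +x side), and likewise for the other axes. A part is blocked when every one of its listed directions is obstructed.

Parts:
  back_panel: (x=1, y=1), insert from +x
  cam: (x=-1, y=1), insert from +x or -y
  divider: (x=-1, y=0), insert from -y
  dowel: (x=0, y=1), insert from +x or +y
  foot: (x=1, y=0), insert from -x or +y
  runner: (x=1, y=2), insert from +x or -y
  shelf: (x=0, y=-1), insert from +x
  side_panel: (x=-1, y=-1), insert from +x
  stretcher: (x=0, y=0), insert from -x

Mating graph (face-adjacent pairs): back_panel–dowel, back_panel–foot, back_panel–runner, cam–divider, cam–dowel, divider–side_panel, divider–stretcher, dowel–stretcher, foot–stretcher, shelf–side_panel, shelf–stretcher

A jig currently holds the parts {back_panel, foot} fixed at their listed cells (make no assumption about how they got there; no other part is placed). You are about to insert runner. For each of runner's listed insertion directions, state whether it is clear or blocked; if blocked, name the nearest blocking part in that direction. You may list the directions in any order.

+x: clear; -y: blocked by back_panel

+x: ray from runner(1, 2) has no placed part ⇒ clear
-y: nearest on ray is back_panel@(1, 1) ⇒ blocked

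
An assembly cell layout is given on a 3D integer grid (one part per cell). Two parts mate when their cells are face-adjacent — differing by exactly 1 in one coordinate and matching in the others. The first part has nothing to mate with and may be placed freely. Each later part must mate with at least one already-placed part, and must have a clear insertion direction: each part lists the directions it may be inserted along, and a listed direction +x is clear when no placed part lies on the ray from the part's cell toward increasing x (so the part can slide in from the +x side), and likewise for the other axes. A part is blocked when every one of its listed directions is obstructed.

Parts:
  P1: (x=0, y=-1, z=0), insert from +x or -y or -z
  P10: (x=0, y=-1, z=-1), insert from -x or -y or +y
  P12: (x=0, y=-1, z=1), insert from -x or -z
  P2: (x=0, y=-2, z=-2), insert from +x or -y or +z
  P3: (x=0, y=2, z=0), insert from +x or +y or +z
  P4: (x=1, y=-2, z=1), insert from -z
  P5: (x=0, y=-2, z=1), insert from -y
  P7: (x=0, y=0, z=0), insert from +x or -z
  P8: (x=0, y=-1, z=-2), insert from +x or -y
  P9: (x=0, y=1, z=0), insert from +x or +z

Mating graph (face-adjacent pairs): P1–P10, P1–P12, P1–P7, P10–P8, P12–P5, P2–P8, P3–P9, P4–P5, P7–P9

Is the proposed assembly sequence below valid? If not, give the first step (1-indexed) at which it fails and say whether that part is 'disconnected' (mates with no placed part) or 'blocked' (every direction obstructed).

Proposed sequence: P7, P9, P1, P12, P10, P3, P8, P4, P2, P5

1. P7@(0, 0, 0) [+x clear] — {P7}
2. P9@(0, 1, 0) [+x clear] — {P7, P9}
3. P1@(0, -1, 0) [+x clear] — {P1, P7, P9}
4. P12@(0, -1, 1) [-x clear] — {P1, P12, P7, P9}
5. P10@(0, -1, -1) [-x clear] — {P1, P10, P12, P7, P9}
6. P3@(0, 2, 0) [+x clear] — {P1, P10, P12, P3, P7, P9}
7. P8@(0, -1, -2) [+x clear] — {P1, P10, P12, P3, P7, P8, P9}
8. P4@(1, -2, 1) — no placed neighbour ⇒ disconnected

Invalid at step 8 (disconnected)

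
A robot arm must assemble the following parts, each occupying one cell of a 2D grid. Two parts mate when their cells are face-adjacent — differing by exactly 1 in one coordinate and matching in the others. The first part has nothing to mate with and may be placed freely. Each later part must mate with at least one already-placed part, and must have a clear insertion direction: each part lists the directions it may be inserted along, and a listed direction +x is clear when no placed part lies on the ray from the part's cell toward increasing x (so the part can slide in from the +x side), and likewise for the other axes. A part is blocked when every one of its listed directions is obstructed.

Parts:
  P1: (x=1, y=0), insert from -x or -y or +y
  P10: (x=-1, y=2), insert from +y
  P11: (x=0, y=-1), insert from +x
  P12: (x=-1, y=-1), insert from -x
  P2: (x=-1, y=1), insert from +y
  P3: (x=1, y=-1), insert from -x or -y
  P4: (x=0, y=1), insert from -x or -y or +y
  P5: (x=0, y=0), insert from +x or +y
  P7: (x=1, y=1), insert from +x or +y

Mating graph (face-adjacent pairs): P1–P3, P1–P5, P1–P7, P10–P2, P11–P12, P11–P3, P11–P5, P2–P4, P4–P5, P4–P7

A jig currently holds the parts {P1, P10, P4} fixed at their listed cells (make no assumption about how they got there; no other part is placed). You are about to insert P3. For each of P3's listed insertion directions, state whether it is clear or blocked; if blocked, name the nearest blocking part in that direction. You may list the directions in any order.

-x: ray from P3(1, -1) has no placed part ⇒ clear
-y: ray from P3(1, -1) has no placed part ⇒ clear

-x: clear; -y: clear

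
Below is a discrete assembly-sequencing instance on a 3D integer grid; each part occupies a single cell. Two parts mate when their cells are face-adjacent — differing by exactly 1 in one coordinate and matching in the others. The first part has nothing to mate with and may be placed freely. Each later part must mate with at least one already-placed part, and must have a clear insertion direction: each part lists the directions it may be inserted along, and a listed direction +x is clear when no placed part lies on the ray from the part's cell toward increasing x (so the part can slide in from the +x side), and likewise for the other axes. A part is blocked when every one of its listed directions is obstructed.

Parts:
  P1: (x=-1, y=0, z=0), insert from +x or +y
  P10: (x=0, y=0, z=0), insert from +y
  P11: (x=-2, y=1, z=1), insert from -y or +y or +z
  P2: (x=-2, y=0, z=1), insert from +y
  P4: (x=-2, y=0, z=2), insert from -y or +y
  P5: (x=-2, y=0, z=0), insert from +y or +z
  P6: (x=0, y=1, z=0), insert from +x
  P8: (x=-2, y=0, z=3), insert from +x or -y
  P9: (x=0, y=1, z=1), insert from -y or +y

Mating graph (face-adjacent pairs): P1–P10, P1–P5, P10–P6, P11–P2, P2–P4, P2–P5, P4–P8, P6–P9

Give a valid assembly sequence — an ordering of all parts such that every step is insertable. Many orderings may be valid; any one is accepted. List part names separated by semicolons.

1. P5@(-2, 0, 0) [+y clear] — {P5}
2. P2@(-2, 0, 1) [+y clear] — {P2, P5}
3. P11@(-2, 1, 1) [+y clear] — {P11, P2, P5}
4. P4@(-2, 0, 2) [-y clear] — {P11, P2, P4, P5}
5. P8@(-2, 0, 3) [+x clear] — {P11, P2, P4, P5, P8}
6. P1@(-1, 0, 0) [+x clear] — {P1, P11, P2, P4, P5, P8}
7. P10@(0, 0, 0) [+y clear] — {P1, P10, P11, P2, P4, P5, P8}
8. P6@(0, 1, 0) [+x clear] — {P1, P10, P11, P2, P4, P5, P6, P8}
9. P9@(0, 1, 1) [-y clear] — {P1, P10, P11, P2, P4, P5, P6, P8, P9}

P5; P2; P11; P4; P8; P1; P10; P6; P9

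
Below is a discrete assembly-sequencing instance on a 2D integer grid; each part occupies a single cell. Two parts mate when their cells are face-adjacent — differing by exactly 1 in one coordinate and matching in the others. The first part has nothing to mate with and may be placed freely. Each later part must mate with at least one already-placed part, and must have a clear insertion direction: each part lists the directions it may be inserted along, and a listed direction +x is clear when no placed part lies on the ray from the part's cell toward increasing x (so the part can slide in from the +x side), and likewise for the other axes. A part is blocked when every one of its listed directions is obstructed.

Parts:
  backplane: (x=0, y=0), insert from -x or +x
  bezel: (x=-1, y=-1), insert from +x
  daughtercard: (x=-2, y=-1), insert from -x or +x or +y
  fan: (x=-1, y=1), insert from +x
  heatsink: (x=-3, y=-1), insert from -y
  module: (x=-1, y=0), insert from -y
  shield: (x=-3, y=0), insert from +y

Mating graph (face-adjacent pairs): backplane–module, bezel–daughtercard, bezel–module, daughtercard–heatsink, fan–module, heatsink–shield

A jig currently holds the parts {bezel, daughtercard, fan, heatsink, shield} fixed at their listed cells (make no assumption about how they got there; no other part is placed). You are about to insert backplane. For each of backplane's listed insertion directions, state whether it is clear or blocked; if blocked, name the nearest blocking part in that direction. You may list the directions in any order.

-x: nearest on ray is shield@(-3, 0) ⇒ blocked
+x: ray from backplane(0, 0) has no placed part ⇒ clear

+x: clear; -x: blocked by shield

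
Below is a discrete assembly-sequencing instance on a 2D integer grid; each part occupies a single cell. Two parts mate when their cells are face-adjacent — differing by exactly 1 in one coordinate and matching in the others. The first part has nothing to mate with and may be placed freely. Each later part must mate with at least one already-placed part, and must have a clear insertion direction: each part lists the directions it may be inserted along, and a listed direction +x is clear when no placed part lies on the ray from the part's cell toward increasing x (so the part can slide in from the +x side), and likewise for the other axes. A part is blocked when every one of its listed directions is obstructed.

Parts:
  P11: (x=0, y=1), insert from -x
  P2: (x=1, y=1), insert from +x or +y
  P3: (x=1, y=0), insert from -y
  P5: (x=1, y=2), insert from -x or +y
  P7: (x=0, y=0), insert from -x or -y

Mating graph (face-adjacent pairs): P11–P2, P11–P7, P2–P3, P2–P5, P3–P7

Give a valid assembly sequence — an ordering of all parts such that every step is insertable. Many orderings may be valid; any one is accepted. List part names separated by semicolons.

P11; P2; P3; P5; P7

1. P11@(0, 1) [-x clear] — {P11}
2. P2@(1, 1) [+x clear] — {P11, P2}
3. P3@(1, 0) [-y clear] — {P11, P2, P3}
4. P5@(1, 2) [-x clear] — {P11, P2, P3, P5}
5. P7@(0, 0) [-x clear] — {P11, P2, P3, P5, P7}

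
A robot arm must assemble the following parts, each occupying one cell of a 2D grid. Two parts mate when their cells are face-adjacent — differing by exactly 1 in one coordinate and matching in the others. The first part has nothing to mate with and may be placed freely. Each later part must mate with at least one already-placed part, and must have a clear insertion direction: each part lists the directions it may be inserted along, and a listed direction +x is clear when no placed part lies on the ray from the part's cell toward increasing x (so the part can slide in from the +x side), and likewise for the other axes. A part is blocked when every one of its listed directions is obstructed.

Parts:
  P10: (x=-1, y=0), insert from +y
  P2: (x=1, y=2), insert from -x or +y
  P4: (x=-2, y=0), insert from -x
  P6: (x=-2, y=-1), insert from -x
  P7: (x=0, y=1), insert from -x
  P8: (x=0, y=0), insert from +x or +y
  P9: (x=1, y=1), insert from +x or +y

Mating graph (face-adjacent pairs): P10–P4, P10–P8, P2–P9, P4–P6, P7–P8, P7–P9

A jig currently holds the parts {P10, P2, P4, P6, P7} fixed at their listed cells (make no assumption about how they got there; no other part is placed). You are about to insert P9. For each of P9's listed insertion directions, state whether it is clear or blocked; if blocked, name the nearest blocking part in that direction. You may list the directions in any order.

+x: ray from P9(1, 1) has no placed part ⇒ clear
+y: nearest on ray is P2@(1, 2) ⇒ blocked

+x: clear; +y: blocked by P2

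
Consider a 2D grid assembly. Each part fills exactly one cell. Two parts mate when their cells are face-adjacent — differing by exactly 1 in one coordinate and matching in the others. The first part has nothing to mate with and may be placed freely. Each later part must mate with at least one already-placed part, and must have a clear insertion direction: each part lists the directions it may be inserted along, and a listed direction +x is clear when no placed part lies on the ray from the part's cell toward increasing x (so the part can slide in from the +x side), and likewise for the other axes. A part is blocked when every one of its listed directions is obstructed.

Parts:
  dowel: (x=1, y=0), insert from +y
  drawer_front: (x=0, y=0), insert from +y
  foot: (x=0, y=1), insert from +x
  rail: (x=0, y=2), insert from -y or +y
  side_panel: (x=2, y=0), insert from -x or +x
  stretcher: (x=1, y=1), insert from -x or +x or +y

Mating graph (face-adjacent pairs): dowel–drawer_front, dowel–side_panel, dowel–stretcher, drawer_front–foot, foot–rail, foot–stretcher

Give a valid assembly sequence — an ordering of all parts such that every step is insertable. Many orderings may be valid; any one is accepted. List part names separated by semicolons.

1. side_panel@(2, 0) [-x clear] — {side_panel}
2. dowel@(1, 0) [+y clear] — {dowel, side_panel}
3. drawer_front@(0, 0) [+y clear] — {dowel, drawer_front, side_panel}
4. foot@(0, 1) [+x clear] — {dowel, drawer_front, foot, side_panel}
5. stretcher@(1, 1) [+x clear] — {dowel, drawer_front, foot, side_panel, stretcher}
6. rail@(0, 2) [+y clear] — {dowel, drawer_front, foot, rail, side_panel, stretcher}

side_panel; dowel; drawer_front; foot; stretcher; rail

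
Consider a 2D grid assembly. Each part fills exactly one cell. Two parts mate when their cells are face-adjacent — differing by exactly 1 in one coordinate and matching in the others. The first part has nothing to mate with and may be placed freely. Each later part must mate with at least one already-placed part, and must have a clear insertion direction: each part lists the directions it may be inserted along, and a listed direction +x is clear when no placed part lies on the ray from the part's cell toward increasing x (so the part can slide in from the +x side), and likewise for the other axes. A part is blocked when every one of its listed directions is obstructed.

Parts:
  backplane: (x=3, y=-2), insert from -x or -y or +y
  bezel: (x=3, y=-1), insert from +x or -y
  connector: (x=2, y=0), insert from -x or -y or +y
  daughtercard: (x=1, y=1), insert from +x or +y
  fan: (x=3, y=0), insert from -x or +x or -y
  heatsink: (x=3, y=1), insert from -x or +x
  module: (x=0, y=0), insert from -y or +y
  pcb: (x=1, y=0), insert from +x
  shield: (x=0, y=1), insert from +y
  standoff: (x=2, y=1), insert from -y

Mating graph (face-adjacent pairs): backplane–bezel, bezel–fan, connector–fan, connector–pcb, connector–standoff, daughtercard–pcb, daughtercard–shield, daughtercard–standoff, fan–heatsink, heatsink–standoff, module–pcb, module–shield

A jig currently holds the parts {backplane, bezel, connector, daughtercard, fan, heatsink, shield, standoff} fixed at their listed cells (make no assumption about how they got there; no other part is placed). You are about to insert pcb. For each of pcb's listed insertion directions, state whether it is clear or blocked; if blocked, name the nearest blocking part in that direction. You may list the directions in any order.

+x: blocked by connector

+x: nearest on ray is connector@(2, 0) ⇒ blocked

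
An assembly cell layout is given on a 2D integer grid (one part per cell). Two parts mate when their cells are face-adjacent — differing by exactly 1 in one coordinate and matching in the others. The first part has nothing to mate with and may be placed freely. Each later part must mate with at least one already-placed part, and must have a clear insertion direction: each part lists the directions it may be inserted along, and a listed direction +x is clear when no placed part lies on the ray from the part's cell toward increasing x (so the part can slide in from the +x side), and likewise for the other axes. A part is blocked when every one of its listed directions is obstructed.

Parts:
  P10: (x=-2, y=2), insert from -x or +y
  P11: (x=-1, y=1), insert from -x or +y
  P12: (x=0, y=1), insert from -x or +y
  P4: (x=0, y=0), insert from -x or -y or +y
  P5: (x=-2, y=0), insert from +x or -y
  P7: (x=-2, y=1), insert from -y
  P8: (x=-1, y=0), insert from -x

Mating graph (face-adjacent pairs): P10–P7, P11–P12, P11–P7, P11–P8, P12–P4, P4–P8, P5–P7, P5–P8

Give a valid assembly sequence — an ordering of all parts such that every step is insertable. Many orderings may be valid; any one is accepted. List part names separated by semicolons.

1. P8@(-1, 0) [-x clear] — {P8}
2. P11@(-1, 1) [-x clear] — {P11, P8}
3. P7@(-2, 1) [-y clear] — {P11, P7, P8}
4. P12@(0, 1) [+y clear] — {P11, P12, P7, P8}
5. P10@(-2, 2) [-x clear] — {P10, P11, P12, P7, P8}
6. P4@(0, 0) [-y clear] — {P10, P11, P12, P4, P7, P8}
7. P5@(-2, 0) [-y clear] — {P10, P11, P12, P4, P5, P7, P8}

P8; P11; P7; P12; P10; P4; P5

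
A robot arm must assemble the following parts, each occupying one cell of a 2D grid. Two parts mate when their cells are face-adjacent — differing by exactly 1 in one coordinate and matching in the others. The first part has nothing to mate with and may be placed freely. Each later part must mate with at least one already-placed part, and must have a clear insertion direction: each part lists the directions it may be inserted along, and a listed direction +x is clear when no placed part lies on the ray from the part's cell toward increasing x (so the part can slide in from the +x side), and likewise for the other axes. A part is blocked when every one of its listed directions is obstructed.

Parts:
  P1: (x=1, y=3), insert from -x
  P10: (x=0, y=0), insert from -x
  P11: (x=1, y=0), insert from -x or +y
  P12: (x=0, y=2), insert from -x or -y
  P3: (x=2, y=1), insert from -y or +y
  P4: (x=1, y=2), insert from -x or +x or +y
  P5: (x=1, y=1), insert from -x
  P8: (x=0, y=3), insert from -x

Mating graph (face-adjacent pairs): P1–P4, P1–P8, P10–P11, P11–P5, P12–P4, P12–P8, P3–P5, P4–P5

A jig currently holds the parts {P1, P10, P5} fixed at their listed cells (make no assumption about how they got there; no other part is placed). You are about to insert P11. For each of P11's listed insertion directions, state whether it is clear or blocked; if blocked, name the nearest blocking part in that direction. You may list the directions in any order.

+y: blocked by P5; -x: blocked by P10

-x: nearest on ray is P10@(0, 0) ⇒ blocked
+y: nearest on ray is P5@(1, 1) ⇒ blocked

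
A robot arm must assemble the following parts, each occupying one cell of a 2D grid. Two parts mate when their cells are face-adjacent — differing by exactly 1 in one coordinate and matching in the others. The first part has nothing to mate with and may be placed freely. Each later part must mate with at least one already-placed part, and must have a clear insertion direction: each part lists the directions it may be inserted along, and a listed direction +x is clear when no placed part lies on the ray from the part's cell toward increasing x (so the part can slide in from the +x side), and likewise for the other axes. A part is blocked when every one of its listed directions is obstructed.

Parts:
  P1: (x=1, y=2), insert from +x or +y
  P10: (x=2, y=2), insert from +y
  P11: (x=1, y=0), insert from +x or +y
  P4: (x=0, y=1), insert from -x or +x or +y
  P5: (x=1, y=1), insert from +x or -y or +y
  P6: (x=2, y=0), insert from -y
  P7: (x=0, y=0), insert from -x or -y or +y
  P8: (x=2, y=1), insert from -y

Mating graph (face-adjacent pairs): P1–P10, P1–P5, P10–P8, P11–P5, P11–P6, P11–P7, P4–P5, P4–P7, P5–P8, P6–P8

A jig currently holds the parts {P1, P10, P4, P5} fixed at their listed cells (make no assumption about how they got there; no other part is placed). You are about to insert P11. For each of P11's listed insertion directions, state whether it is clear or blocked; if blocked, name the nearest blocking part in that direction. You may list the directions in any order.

+x: clear; +y: blocked by P5

+x: ray from P11(1, 0) has no placed part ⇒ clear
+y: nearest on ray is P5@(1, 1) ⇒ blocked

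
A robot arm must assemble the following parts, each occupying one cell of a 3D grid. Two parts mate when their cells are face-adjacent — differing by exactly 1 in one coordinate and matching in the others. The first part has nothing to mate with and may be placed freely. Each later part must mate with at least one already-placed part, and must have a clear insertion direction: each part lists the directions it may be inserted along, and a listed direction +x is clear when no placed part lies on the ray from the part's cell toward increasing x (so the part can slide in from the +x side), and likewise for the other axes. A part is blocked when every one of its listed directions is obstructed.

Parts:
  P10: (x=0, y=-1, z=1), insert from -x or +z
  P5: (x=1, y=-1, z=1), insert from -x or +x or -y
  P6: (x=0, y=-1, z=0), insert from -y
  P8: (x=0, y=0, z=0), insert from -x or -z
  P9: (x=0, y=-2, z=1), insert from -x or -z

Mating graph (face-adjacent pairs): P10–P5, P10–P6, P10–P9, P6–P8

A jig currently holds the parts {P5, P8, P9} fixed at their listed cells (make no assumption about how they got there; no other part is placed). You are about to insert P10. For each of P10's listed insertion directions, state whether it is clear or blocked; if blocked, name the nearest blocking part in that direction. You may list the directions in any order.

+z: clear; -x: clear

-x: ray from P10(0, -1, 1) has no placed part ⇒ clear
+z: ray from P10(0, -1, 1) has no placed part ⇒ clear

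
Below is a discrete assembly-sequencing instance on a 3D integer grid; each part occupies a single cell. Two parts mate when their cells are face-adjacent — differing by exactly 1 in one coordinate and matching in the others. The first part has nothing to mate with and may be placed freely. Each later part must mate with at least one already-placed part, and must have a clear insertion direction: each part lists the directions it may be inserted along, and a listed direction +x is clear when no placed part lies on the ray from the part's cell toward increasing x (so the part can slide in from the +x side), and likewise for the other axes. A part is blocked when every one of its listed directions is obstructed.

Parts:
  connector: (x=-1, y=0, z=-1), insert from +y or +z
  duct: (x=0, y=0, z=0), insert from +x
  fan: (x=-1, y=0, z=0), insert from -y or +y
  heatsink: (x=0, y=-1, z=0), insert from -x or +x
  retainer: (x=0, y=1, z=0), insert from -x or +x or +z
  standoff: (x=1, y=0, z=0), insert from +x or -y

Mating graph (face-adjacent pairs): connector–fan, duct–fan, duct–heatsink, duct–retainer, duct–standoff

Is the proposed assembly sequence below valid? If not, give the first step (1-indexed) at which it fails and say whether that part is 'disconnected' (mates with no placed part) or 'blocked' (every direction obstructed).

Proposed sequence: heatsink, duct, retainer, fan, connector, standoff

Valid

1. heatsink@(0, -1, 0) [-x clear] — {heatsink}
2. duct@(0, 0, 0) [+x clear] — {duct, heatsink}
3. retainer@(0, 1, 0) [-x clear] — {duct, heatsink, retainer}
4. fan@(-1, 0, 0) [-y clear] — {duct, fan, heatsink, retainer}
5. connector@(-1, 0, -1) [+y clear] — {connector, duct, fan, heatsink, retainer}
6. standoff@(1, 0, 0) [+x clear] — {connector, duct, fan, heatsink, retainer, standoff}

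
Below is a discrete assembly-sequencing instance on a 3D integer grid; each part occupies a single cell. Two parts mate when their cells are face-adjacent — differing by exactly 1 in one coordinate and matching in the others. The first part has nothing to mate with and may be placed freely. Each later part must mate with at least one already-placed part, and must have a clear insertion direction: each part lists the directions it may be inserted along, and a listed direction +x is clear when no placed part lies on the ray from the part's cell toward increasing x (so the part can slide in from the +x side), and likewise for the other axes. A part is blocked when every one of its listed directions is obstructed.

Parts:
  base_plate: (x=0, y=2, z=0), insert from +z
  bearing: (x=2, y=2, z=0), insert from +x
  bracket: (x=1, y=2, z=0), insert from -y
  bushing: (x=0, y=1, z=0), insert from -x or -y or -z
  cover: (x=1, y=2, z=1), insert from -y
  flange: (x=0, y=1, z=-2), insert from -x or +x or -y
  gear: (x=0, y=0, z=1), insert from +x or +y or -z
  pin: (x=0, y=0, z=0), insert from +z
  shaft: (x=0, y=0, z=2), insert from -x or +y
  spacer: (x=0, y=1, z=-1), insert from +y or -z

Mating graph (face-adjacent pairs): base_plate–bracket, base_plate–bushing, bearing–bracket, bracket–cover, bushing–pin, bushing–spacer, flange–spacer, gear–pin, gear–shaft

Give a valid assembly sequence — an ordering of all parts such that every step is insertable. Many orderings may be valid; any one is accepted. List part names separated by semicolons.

1. cover@(1, 2, 1) [-y clear] — {cover}
2. bracket@(1, 2, 0) [-y clear] — {bracket, cover}
3. base_plate@(0, 2, 0) [+z clear] — {base_plate, bracket, cover}
4. bearing@(2, 2, 0) [+x clear] — {base_plate, bearing, bracket, cover}
5. bushing@(0, 1, 0) [-x clear] — {base_plate, bearing, bracket, bushing, cover}
6. spacer@(0, 1, -1) [+y clear] — {base_plate, bearing, bracket, bushing, cover, spacer}
7. pin@(0, 0, 0) [+z clear] — {base_plate, bearing, bracket, bushing, cover, pin, spacer}
8. gear@(0, 0, 1) [+x clear] — {base_plate, bearing, bracket, bushing, cover, gear, pin, spacer}
9. shaft@(0, 0, 2) [-x clear] — {base_plate, bearing, bracket, bushing, cover, gear, pin, shaft, spacer}
10. flange@(0, 1, -2) [-x clear] — {base_plate, bearing, bracket, bushing, cover, flange, gear, pin, shaft, spacer}

cover; bracket; base_plate; bearing; bushing; spacer; pin; gear; shaft; flange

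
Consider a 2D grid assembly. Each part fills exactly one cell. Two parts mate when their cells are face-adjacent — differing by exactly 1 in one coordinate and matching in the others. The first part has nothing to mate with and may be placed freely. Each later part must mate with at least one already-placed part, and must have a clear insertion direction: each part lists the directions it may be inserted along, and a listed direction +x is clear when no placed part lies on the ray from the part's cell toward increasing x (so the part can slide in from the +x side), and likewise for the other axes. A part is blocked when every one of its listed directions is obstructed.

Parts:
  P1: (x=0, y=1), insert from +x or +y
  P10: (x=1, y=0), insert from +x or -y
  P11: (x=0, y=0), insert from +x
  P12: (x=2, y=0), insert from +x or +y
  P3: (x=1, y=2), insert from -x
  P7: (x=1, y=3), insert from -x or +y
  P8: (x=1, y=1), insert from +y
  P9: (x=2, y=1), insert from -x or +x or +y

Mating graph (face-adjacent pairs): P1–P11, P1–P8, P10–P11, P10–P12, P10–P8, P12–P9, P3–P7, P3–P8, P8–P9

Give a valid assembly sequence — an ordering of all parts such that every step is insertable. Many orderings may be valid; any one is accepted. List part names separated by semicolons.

1. P9@(2, 1) [-x clear] — {P9}
2. P8@(1, 1) [+y clear] — {P8, P9}
3. P1@(0, 1) [+y clear] — {P1, P8, P9}
4. P11@(0, 0) [+x clear] — {P1, P11, P8, P9}
5. P12@(2, 0) [+x clear] — {P1, P11, P12, P8, P9}
6. P10@(1, 0) [-y clear] — {P1, P10, P11, P12, P8, P9}
7. P3@(1, 2) [-x clear] — {P1, P10, P11, P12, P3, P8, P9}
8. P7@(1, 3) [-x clear] — {P1, P10, P11, P12, P3, P7, P8, P9}

P9; P8; P1; P11; P12; P10; P3; P7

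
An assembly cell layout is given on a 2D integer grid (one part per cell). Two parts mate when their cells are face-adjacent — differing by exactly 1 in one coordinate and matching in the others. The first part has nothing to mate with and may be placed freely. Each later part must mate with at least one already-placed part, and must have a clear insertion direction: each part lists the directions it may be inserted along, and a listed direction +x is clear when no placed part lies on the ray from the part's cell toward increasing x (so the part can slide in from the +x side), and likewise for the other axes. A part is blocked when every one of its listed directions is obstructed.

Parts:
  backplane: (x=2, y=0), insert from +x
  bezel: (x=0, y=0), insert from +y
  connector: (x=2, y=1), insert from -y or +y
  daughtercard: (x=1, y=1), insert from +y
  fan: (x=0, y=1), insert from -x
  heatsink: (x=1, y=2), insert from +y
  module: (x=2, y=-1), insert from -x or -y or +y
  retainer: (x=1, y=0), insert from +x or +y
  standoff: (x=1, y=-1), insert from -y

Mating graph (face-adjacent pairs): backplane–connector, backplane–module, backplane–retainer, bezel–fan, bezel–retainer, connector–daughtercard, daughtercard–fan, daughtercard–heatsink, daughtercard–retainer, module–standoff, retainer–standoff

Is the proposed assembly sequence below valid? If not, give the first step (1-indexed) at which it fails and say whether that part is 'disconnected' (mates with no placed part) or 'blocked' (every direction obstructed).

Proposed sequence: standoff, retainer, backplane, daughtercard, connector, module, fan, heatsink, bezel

Invalid at step 9 (blocked)

1. standoff@(1, -1) [-y clear] — {standoff}
2. retainer@(1, 0) [+x clear] — {retainer, standoff}
3. backplane@(2, 0) [+x clear] — {backplane, retainer, standoff}
4. daughtercard@(1, 1) [+y clear] — {backplane, daughtercard, retainer, standoff}
5. connector@(2, 1) [+y clear] — {backplane, connector, daughtercard, retainer, standoff}
6. module@(2, -1) [-y clear] — {backplane, connector, daughtercard, module, retainer, standoff}
7. fan@(0, 1) [-x clear] — {backplane, connector, daughtercard, fan, module, retainer, standoff}
8. heatsink@(1, 2) [+y clear] — {backplane, connector, daughtercard, fan, heatsink, module, retainer, standoff}
9. bezel@(0, 0) — +y all obstructed ⇒ blocked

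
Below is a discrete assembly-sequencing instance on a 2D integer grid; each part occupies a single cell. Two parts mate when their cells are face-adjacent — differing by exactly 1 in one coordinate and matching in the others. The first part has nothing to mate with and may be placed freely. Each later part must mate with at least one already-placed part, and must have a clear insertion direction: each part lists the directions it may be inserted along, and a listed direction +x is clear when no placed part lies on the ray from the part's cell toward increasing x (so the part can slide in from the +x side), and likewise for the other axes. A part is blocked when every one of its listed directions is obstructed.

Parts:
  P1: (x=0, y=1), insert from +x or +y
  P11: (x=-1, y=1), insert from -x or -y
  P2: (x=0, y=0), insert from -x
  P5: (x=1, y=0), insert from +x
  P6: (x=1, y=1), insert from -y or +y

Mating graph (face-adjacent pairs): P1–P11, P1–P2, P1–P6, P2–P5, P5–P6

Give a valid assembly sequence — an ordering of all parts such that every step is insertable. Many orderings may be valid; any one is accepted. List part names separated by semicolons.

1. P5@(1, 0) [+x clear] — {P5}
2. P2@(0, 0) [-x clear] — {P2, P5}
3. P1@(0, 1) [+x clear] — {P1, P2, P5}
4. P11@(-1, 1) [-x clear] — {P1, P11, P2, P5}
5. P6@(1, 1) [+y clear] — {P1, P11, P2, P5, P6}

P5; P2; P1; P11; P6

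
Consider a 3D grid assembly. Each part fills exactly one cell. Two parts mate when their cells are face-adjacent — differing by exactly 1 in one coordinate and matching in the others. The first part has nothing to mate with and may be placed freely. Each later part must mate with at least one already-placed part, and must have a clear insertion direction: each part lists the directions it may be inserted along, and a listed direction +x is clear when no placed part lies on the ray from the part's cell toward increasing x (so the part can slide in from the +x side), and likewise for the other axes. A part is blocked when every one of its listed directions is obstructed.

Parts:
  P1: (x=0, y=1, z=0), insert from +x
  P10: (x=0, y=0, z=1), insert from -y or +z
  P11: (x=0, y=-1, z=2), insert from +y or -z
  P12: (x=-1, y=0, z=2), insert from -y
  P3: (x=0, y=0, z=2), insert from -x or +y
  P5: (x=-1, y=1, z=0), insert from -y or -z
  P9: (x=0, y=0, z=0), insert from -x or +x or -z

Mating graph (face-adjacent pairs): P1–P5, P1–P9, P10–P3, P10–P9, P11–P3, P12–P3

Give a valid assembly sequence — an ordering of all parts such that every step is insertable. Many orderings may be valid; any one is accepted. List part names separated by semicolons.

P11; P3; P12; P10; P9; P1; P5

1. P11@(0, -1, 2) [+y clear] — {P11}
2. P3@(0, 0, 2) [-x clear] — {P11, P3}
3. P12@(-1, 0, 2) [-y clear] — {P11, P12, P3}
4. P10@(0, 0, 1) [-y clear] — {P10, P11, P12, P3}
5. P9@(0, 0, 0) [-x clear] — {P10, P11, P12, P3, P9}
6. P1@(0, 1, 0) [+x clear] — {P1, P10, P11, P12, P3, P9}
7. P5@(-1, 1, 0) [-y clear] — {P1, P10, P11, P12, P3, P5, P9}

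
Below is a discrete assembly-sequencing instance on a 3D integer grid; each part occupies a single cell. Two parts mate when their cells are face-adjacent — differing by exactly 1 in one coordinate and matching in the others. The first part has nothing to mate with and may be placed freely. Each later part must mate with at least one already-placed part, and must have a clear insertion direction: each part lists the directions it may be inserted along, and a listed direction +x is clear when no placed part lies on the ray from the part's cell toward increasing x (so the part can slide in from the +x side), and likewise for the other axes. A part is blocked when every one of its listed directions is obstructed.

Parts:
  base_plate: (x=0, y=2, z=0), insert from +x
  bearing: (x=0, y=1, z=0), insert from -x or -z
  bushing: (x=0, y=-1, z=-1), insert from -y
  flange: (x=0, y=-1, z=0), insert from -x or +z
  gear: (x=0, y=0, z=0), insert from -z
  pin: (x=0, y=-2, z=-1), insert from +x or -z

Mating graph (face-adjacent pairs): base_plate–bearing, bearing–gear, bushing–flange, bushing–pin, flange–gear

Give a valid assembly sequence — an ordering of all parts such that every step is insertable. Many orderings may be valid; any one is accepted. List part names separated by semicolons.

1. bearing@(0, 1, 0) [-x clear] — {bearing}
2. gear@(0, 0, 0) [-z clear] — {bearing, gear}
3. flange@(0, -1, 0) [-x clear] — {bearing, flange, gear}
4. bushing@(0, -1, -1) [-y clear] — {bearing, bushing, flange, gear}
5. pin@(0, -2, -1) [+x clear] — {bearing, bushing, flange, gear, pin}
6. base_plate@(0, 2, 0) [+x clear] — {base_plate, bearing, bushing, flange, gear, pin}

bearing; gear; flange; bushing; pin; base_plate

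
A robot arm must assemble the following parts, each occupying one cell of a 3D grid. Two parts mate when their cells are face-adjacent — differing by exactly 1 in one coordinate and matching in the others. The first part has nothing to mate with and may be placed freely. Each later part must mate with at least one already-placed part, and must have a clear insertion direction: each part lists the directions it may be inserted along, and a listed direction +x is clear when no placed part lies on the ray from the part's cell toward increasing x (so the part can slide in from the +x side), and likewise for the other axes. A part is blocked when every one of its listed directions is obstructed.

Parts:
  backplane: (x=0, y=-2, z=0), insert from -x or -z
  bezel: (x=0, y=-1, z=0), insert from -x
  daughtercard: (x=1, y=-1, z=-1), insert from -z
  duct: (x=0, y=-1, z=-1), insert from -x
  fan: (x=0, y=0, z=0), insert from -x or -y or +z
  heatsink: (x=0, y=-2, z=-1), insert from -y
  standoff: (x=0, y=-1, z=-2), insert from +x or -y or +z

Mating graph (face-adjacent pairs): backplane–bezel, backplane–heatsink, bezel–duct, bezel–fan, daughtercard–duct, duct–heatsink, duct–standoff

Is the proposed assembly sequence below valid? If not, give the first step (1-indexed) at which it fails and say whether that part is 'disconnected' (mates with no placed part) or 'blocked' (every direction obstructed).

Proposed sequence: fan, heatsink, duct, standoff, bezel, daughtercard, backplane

1. fan@(0, 0, 0) [-x clear] — {fan}
2. heatsink@(0, -2, -1) — no placed neighbour ⇒ disconnected

Invalid at step 2 (disconnected)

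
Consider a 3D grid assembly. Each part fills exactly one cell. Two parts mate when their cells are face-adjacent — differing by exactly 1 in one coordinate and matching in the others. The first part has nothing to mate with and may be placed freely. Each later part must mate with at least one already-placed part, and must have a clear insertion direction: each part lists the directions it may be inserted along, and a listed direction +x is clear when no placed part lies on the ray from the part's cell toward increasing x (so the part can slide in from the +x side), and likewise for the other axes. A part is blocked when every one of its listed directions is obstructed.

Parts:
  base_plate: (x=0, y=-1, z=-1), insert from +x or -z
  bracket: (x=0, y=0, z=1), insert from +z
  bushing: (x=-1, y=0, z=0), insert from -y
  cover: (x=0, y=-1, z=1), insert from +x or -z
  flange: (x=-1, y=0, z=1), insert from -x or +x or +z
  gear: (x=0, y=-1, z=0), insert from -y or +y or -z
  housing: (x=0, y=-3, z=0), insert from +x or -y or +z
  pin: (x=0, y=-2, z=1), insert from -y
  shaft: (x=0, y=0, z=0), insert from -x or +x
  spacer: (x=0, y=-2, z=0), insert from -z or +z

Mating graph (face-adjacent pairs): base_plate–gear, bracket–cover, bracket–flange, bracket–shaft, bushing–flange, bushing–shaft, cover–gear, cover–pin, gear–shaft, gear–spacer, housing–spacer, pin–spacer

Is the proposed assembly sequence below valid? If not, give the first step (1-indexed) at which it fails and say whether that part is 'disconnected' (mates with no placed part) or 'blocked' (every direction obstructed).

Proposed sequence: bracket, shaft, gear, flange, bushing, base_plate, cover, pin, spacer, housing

Valid

1. bracket@(0, 0, 1) [+z clear] — {bracket}
2. shaft@(0, 0, 0) [-x clear] — {bracket, shaft}
3. gear@(0, -1, 0) [-y clear] — {bracket, gear, shaft}
4. flange@(-1, 0, 1) [-x clear] — {bracket, flange, gear, shaft}
5. bushing@(-1, 0, 0) [-y clear] — {bracket, bushing, flange, gear, shaft}
6. base_plate@(0, -1, -1) [+x clear] — {base_plate, bracket, bushing, flange, gear, shaft}
7. cover@(0, -1, 1) [+x clear] — {base_plate, bracket, bushing, cover, flange, gear, shaft}
8. pin@(0, -2, 1) [-y clear] — {base_plate, bracket, bushing, cover, flange, gear, pin, shaft}
9. spacer@(0, -2, 0) [-z clear] — {base_plate, bracket, bushing, cover, flange, gear, pin, shaft, spacer}
10. housing@(0, -3, 0) [+x clear] — {base_plate, bracket, bushing, cover, flange, gear, housing, pin, shaft, spacer}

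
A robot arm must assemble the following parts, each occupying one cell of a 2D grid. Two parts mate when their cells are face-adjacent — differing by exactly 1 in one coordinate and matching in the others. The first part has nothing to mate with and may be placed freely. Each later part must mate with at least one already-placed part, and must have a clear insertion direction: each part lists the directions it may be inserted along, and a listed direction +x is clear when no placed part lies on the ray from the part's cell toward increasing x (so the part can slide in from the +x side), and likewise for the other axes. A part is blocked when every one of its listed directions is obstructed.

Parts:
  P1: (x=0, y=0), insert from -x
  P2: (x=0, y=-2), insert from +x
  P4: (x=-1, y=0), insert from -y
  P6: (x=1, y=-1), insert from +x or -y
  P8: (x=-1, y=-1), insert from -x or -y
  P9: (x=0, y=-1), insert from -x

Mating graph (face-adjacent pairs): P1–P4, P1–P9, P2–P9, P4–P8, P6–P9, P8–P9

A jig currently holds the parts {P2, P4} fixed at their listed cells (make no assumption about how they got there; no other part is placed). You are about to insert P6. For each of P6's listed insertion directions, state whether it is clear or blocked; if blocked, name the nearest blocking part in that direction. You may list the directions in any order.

+x: clear; -y: clear

+x: ray from P6(1, -1) has no placed part ⇒ clear
-y: ray from P6(1, -1) has no placed part ⇒ clear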